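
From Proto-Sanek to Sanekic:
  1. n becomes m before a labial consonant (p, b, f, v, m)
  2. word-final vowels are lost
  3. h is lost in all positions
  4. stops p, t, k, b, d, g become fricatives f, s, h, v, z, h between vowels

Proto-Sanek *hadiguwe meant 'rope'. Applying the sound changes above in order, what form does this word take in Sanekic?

Sanekic: *hadiguwe > hadiguw > adiguw > azihuw  (by apocope, h-loss, intervocalic lenition)

azihuw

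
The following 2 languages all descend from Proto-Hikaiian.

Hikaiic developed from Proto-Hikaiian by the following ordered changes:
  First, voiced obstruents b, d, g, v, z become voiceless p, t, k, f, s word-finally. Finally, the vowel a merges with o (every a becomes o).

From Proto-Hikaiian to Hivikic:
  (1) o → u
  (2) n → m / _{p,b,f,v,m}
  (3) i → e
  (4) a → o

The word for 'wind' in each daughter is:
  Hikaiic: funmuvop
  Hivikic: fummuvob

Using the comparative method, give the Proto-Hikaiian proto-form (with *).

Position 8: Hikaiic has p, Hivikic has b. Hivikic preserves b here (none of its changes turn any other segment into b), so the proto-segment is *b.
Position 3: Hikaiic has n, Hivikic has m. Hikaiic preserves n here (none of its changes turn any other segment into n), so the proto-segment is *n.
The remaining positions agree across the daughters. Check the candidate against every language:
Hikaiic: *funmuvab
  funmuvab → funmuvap   [final devoicing]
  funmuvap → funmuvop   [vowel merger]
  giving Hikaiic funmuvop.
Hivikic: start from *funmuvab.
  rule 1: no change — funmuvab
  rule 2 (nasal place assimilation): funmuvab → fummuvab
  rule 3: no change — fummuvab
  rule 4 (vowel merger): fummuvab → fummuvob
  ⇒ Hivikic fummuvob
No other proto-form is consistent with every reflex, so the reconstruction is *funmuvab.

*funmuvab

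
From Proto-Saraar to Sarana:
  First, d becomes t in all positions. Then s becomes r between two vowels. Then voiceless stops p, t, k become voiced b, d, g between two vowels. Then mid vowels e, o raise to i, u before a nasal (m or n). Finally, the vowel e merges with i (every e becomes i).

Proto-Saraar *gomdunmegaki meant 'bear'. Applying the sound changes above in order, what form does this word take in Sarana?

Sarana: *gomdunmegaki
  gomdunmegaki → gomtunmegaki   [unconditioned shift]
  gomtunmegaki (rule 2 does not apply)
  gomtunmegaki → gomtunmegagi   [intervocalic voicing]
  gomtunmegagi → gumtunmegagi   [pre-nasal raising]
  gumtunmegagi → gumtunmigagi   [vowel merger]
  giving Sarana gumtunmigagi.

gumtunmigagi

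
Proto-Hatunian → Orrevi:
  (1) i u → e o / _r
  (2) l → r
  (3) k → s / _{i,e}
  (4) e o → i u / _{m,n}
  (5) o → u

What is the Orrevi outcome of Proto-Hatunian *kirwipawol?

Orrevi: *kirwipawol > kerwipawol > kerwipawor > serwipawor > serwipawur  (by pre-rhotic lowering, unconditioned shift, palatalisation, vowel merger)

serwipawur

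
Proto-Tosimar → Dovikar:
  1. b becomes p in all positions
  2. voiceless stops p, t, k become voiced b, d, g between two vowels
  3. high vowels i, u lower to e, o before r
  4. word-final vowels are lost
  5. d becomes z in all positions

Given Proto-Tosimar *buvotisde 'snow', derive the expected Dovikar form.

puvozisz

Dovikar: start from *buvotisde.
  rule 1 (unconditioned shift): buvotisde → puvotisde
  rule 2 (intervocalic voicing): puvotisde → puvodisde
  rule 3: no change — puvodisde
  rule 4 (apocope): puvodisde → puvodisd
  rule 5 (unconditioned shift): puvodisd → puvozisz
  ⇒ Dovikar puvozisz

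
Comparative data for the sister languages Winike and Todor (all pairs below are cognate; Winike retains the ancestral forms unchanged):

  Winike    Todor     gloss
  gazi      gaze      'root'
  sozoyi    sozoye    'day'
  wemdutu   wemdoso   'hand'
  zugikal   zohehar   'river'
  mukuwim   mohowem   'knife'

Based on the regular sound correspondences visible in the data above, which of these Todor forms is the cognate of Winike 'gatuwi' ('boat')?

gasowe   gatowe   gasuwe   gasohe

gasowe

wemdutu ~ wemdoso — Winike t corresponds to Todor s between vowels (before a back vowel).
wemdutu ~ wemdoso, zugikal ~ zohehar — Winike u corresponds to Todor o after a consonant, before a consonant other than r, m, n, p, b, f, v.
gazi ~ gaze, sozoyi ~ sozoye — Winike i corresponds to Todor e word-finally.
Applying these to Winike 'gatuwi':
  gatuwi → gasuwi   (t→s between vowels (before a back vowel))
  gasuwi → gasowi   (u→o after a consonant, before a consonant other than r, m, n, p, b, f, v)
  gasowi → gasowe   (i→e word-finally)
So the Todor cognate is 'gasowe'.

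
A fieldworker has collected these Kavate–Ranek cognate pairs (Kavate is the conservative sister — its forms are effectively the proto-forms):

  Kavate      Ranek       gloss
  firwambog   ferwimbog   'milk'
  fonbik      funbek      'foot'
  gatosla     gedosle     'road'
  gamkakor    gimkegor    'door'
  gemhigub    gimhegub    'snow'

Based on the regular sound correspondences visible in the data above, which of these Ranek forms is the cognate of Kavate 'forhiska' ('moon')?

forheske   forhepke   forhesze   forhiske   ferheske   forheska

fonbik ~ funbek, gemhigub ~ gimhegub — Kavate i corresponds to Ranek e after a consonant, before a consonant other than r, m, n, p, b, f, v.
gatosla ~ gedosle — Kavate a corresponds to Ranek e word-finally.
Applying these to Kavate 'forhiska':
  forhiska → forheska   (i→e after a consonant, before a consonant other than r, m, n, p, b, f, v)
  forheska → forheske   (a→e word-finally)
So the Ranek cognate is 'forheske'.

forheske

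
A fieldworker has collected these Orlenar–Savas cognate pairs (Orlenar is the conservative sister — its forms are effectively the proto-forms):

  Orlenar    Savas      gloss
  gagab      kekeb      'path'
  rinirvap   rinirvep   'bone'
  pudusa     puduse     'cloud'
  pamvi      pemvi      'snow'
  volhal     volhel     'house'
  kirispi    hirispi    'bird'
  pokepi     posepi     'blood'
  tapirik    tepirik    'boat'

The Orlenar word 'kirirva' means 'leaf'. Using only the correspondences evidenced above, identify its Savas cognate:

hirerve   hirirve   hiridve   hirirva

kirispi ~ hirispi — Orlenar k corresponds to Savas h word-initially before a front vowel.
pudusa ~ puduse — Orlenar a corresponds to Savas e word-finally.
Applying these to Orlenar 'kirirva':
  kirirva → hirirva   (k→h word-initially before a front vowel)
  hirirva → hirirve   (a→e word-finally)
So the Savas cognate is 'hirirve'.

hirirve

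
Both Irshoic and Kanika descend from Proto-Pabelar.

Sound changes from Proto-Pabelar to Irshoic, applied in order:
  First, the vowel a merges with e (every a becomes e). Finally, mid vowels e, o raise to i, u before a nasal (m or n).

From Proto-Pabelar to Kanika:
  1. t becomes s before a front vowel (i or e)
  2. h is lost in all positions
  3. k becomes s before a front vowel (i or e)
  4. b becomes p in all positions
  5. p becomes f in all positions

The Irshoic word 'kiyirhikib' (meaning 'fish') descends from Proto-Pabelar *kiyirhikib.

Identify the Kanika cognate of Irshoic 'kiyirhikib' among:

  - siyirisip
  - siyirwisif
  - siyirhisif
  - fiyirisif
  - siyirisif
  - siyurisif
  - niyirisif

Kanika: *kiyirhikib > kiyirikib > siyirisib > siyirisip > siyirisif  (by h-loss, palatalisation, unconditioned shift, unconditioned shift)
Among the options, 'siyirisif' alone shows every Kanika change applied in order.

siyirisif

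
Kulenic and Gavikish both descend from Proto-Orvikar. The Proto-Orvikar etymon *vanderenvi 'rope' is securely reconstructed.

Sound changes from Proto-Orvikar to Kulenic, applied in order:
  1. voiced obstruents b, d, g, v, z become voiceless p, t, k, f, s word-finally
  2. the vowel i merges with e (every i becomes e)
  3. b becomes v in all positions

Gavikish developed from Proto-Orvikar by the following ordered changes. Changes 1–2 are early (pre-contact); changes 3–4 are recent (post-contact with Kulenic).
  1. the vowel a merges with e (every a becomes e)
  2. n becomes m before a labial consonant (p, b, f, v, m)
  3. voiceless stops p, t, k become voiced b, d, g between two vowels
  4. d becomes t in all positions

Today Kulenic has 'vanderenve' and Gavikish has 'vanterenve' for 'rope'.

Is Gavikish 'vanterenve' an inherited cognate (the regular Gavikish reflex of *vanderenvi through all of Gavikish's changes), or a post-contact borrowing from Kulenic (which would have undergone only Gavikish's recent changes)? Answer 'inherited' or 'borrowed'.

borrowed

If inherited, *vanderenvi would pass through all of Gavikish's changes:
Gavikish: *vanderenvi
  vanderenvi → venderenvi   [vowel merger]
  venderenvi → venderemvi   [nasal place assimilation]
  venderemvi (rule 3 does not apply)
  venderemvi → venteremvi   [unconditioned shift]
  giving Gavikish venteremvi.
If borrowed from Kulenic 'vanderenve' after the early changes, it would undergo only the recent ones:
  rule 3 (intervocalic voicing): no change (vanderenve)
  rule 4 (unconditioned shift): vanderenve → vanterenve
  ⇒ as a loan: vanterenve
Gavikish 'vanterenve' matches the loan outcome 'vanterenve', not the inherited 'venteremvi' — it skipped the early Gavikish changes, so it was borrowed from Kulenic.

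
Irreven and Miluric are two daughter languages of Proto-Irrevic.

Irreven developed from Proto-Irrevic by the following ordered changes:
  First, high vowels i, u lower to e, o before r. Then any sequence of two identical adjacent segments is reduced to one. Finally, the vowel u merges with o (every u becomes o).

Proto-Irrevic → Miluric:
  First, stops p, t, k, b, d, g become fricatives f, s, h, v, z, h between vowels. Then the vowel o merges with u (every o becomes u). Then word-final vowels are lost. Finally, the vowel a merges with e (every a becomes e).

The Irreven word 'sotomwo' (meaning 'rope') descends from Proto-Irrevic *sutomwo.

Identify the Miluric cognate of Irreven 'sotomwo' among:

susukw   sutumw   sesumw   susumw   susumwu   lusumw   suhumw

Miluric: *sutomwo > susomwo > susumwu > susumw  (by intervocalic lenition, vowel merger, apocope)

susumw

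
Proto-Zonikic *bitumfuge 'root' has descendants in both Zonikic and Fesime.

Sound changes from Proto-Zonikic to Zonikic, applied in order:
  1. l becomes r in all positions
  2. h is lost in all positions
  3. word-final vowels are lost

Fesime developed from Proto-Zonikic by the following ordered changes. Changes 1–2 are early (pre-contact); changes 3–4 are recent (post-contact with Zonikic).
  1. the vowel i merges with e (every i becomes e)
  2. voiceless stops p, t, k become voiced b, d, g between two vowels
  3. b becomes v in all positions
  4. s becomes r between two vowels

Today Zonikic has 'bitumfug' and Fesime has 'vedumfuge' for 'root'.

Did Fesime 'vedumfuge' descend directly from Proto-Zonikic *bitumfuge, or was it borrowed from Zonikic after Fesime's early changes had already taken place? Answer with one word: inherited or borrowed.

If inherited, *bitumfuge would pass through all of Fesime's changes:
Fesime: *bitumfuge
  bitumfuge → betumfuge   [vowel merger]
  betumfuge → bedumfuge   [intervocalic voicing]
  bedumfuge → vedumfuge   [unconditioned shift]
  vedumfuge (rule 4 does not apply)
  giving Fesime vedumfuge.
If borrowed from Zonikic 'bitumfug' after the early changes, it would undergo only the recent ones:
  rule 3 (unconditioned shift): bitumfug → vitumfug
  rule 4 (rhotacism): no change (vitumfug)
  ⇒ as a loan: vitumfug
Fesime 'vedumfuge' matches the inherited outcome exactly, so it is an inherited cognate, not a loan.

inherited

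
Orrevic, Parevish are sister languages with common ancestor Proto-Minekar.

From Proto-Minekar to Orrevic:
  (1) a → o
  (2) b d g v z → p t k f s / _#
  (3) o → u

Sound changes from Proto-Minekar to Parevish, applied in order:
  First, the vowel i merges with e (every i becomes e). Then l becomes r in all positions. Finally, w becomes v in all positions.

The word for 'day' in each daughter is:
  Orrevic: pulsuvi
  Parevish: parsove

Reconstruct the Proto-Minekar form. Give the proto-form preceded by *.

*palsovi

Position 5: Orrevic has u, Parevish has o. Parevish preserves o here (none of its changes turn any other segment into o), so the proto-segment is *o.
Position 2: Orrevic has u, Parevish has a. Parevish preserves a here (none of its changes turn any other segment into a), so the proto-segment is *a.
Position 3: Orrevic has l, Parevish has r. Orrevic preserves l here (none of its changes turn any other segment into l), so the proto-segment is *l.
Continuing position by position gives *palsovi; check it forward:
Orrevic: *palsovi > polsovi > pulsuvi  (by vowel merger, vowel merger)
Parevish: *palsovi > palsove > parsove  (by vowel merger, unconditioned shift)
*palsovi is the unique common source.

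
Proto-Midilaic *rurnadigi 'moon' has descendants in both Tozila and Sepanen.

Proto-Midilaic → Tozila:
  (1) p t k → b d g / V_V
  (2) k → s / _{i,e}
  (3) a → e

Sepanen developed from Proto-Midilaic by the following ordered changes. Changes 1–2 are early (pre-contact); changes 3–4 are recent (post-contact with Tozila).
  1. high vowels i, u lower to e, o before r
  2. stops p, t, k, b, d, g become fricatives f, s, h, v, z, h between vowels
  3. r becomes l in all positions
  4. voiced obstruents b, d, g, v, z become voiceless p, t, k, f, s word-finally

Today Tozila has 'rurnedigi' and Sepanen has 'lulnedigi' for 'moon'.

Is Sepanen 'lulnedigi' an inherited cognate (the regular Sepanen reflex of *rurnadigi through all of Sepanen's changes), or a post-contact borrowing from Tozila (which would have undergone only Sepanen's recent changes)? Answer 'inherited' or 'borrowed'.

borrowed

If inherited, *rurnadigi would pass through all of Sepanen's changes:
Sepanen: *rurnadigi
  rurnadigi → rornadigi   [pre-rhotic lowering]
  rornadigi → rornazihi   [intervocalic lenition]
  rornazihi → lolnazihi   [unconditioned shift]
  lolnazihi (rule 4 does not apply)
  giving Sepanen lolnazihi.
If borrowed from Tozila 'rurnedigi' after the early changes, it would undergo only the recent ones:
  rule 3 (unconditioned shift): rurnedigi → lulnedigi
  rule 4 (final devoicing): no change (lulnedigi)
  ⇒ as a loan: lulnedigi
Sepanen 'lulnedigi' matches the loan outcome 'lulnedigi', not the inherited 'lolnazihi' — it skipped the early Sepanen changes, so it was borrowed from Tozila.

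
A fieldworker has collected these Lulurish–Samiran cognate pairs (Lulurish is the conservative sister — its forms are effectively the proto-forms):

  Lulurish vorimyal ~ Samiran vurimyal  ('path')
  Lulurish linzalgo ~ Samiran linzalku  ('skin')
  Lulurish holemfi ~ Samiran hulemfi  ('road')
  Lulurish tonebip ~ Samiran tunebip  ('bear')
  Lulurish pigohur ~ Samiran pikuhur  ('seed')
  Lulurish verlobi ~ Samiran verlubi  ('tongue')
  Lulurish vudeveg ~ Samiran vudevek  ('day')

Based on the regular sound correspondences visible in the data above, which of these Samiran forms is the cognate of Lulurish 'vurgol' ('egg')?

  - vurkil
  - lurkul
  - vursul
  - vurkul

vurkul

linzalgo ~ linzalku — Lulurish g corresponds to Samiran k after a consonant, before a back vowel.
holemfi ~ hulemfi, pigohur ~ pikuhur — Lulurish o corresponds to Samiran u after a consonant, before a consonant other than r, m, n, p, b, f, v.
Applying these to Lulurish 'vurgol':
  vurgol → vurkol   (g→k after a consonant, before a back vowel)
  vurkol → vurkul   (o→u after a consonant, before a consonant other than r, m, n, p, b, f, v)
So the Samiran cognate is 'vurkul'.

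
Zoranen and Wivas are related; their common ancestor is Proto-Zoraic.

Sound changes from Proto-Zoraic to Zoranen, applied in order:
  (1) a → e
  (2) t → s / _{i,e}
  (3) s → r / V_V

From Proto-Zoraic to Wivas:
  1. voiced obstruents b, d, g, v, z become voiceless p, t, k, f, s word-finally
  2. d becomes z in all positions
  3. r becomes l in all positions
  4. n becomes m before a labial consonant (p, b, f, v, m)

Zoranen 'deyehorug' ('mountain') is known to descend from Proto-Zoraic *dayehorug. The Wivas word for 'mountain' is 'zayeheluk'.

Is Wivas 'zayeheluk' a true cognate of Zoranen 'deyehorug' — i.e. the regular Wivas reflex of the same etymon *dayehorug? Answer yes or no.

no

Derive the expected Wivas reflex of *dayehorug:
Wivas: *dayehorug > dayehoruk > zayehoruk > zayeholuk  (by final devoicing, unconditioned shift, unconditioned shift)
The regular Wivas reflex would be 'zayeholuk', but the attested form is 'zayeheluk'. The correspondence is irregular, so they are not cognates (the Wivas form has a different source).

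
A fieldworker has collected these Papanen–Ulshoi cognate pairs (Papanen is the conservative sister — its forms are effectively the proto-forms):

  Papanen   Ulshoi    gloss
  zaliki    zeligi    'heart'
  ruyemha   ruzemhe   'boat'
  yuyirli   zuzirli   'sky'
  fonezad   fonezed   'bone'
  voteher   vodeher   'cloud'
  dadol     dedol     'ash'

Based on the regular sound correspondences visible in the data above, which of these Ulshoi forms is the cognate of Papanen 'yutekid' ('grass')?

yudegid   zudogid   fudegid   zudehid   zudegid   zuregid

zudegid

yuyirli ~ zuzirli — Papanen y corresponds to Ulshoi z word-initially before a back vowel.
voteher ~ vodeher — Papanen t corresponds to Ulshoi d between vowels (before a front vowel).
zaliki ~ zeligi — Papanen k corresponds to Ulshoi g between vowels (before a front vowel).
Applying these to Papanen 'yutekid':
  yutekid → zutekid   (y→z word-initially before a back vowel)
  zutekid → zudekid   (t→d between vowels (before a front vowel))
  zudekid → zudegid   (k→g between vowels (before a front vowel))
So the Ulshoi cognate is 'zudegid'.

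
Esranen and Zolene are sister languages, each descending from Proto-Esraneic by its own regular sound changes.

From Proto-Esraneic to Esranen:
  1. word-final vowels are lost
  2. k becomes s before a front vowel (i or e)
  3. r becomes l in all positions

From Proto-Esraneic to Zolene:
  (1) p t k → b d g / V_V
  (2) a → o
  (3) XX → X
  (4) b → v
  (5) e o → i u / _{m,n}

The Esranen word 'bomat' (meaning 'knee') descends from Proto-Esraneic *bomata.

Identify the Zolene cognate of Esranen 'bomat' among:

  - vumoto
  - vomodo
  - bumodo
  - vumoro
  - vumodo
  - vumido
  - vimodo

vumodo

Zolene: *bomata > bomada > bomodo > vomodo > vumodo  (by intervocalic voicing, vowel merger, unconditioned shift, pre-nasal raising)
Only 'vumodo' matches the regular Zolene development of *bomata.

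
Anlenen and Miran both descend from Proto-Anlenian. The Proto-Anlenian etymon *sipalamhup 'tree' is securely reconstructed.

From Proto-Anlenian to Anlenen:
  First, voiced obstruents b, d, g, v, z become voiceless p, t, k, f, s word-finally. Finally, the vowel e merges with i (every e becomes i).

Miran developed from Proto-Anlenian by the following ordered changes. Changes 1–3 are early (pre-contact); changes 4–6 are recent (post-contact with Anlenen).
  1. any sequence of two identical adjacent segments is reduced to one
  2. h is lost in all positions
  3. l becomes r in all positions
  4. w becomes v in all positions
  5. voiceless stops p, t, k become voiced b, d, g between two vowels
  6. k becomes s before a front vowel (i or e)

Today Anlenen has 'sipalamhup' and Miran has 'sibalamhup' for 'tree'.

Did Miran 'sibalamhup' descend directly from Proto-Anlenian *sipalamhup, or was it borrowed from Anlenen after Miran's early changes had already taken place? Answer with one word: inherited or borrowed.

borrowed

If inherited, *sipalamhup would pass through all of Miran's changes:
Miran: *sipalamhup
  sipalamhup (rule 1 does not apply)
  sipalamhup → sipalamup   [h-loss]
  sipalamup → siparamup   [unconditioned shift]
  siparamup (rule 4 does not apply)
  siparamup → sibaramup   [intervocalic voicing]
  sibaramup (rule 6 does not apply)
  giving Miran sibaramup.
If borrowed from Anlenen 'sipalamhup' after the early changes, it would undergo only the recent ones:
  rule 4 (unconditioned shift): no change (sipalamhup)
  rule 5 (intervocalic voicing): sipalamhup → sibalamhup
  rule 6 (palatalisation): no change (sibalamhup)
  ⇒ as a loan: sibalamhup
Miran 'sibalamhup' matches the loan outcome 'sibalamhup', not the inherited 'sibaramup' — it skipped the early Miran changes, so it was borrowed from Anlenen.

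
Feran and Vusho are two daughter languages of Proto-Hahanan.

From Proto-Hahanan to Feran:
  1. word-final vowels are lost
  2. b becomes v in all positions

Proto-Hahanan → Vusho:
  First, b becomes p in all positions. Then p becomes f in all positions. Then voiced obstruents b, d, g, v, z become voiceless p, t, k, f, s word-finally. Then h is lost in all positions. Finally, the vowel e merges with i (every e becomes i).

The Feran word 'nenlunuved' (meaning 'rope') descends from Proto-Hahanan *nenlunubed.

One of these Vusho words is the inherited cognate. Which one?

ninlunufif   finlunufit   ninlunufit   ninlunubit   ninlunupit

Vusho: start from *nenlunubed.
  rule 1 (unconditioned shift): nenlunubed → nenlunuped
  rule 2 (unconditioned shift): nenlunuped → nenlunufed
  rule 3 (final devoicing): nenlunufed → nenlunufet
  rule 4: no change — nenlunufet
  rule 5 (vowel merger): nenlunufet → ninlunufit
  ⇒ Vusho ninlunufit
Only 'ninlunufit' matches the regular Vusho development of *nenlunubed.

ninlunufit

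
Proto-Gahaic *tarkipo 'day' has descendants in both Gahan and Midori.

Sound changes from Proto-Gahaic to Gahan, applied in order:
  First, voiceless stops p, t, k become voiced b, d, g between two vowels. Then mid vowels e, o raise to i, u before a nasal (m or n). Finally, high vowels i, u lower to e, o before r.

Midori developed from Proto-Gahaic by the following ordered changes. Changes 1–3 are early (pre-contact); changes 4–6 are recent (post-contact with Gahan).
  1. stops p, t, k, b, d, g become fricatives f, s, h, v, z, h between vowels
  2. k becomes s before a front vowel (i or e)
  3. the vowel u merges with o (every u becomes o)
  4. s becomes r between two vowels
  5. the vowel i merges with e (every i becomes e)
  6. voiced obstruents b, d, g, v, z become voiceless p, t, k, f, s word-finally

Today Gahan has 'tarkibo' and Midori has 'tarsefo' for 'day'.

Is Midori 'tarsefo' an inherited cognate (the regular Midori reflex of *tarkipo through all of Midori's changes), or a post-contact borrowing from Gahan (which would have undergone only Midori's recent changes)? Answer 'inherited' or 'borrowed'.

If inherited, *tarkipo would pass through all of Midori's changes:
Midori: *tarkipo > tarkifo > tarsifo > tarsefo  (by intervocalic lenition, palatalisation, vowel merger)
If borrowed from Gahan 'tarkibo' after the early changes, it would undergo only the recent ones:
  rule 4 (rhotacism): no change (tarkibo)
  rule 5 (vowel merger): tarkibo → tarkebo
  rule 6 (final devoicing): no change (tarkebo)
  ⇒ as a loan: tarkebo
Midori 'tarsefo' matches the inherited outcome exactly, so it is an inherited cognate, not a loan.

inherited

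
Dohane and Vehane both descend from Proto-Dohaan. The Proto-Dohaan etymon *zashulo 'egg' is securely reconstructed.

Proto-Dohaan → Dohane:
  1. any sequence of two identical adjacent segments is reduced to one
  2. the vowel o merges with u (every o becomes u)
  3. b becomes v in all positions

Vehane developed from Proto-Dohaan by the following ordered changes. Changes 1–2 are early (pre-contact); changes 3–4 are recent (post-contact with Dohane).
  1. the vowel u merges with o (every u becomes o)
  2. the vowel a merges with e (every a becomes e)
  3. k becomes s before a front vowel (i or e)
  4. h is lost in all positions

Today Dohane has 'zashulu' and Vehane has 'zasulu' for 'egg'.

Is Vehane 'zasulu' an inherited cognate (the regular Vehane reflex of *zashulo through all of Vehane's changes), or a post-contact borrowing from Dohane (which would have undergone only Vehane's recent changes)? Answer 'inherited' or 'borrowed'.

If inherited, *zashulo would pass through all of Vehane's changes:
Vehane: *zashulo
  zashulo → zasholo   [vowel merger]
  zasholo → zesholo   [vowel merger]
  zesholo (rule 3 does not apply)
  zesholo → zesolo   [h-loss]
  giving Vehane zesolo.
If borrowed from Dohane 'zashulu' after the early changes, it would undergo only the recent ones:
  rule 3 (palatalisation): no change (zashulu)
  rule 4 (h-loss): zashulu → zasulu
  ⇒ as a loan: zasulu
Vehane 'zasulu' matches the loan outcome 'zasulu', not the inherited 'zesolo' — it skipped the early Vehane changes, so it was borrowed from Dohane.

borrowed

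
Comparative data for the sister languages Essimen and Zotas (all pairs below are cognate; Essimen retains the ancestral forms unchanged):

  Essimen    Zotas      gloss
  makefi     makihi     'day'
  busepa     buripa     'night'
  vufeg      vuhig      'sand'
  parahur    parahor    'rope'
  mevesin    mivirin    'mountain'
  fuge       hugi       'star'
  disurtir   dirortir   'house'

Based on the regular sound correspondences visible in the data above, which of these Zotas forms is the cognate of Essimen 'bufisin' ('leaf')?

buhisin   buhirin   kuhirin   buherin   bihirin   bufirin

buhirin

makefi ~ makihi — Essimen f corresponds to Zotas h between vowels (before a front vowel).
mevesin ~ mivirin — Essimen s corresponds to Zotas r between vowels (before a front vowel).
Applying these to Essimen 'bufisin':
  bufisin → buhisin   (f→h between vowels (before a front vowel))
  buhisin → buhirin   (s→r between vowels (before a front vowel))
So the Zotas cognate is 'buhirin'.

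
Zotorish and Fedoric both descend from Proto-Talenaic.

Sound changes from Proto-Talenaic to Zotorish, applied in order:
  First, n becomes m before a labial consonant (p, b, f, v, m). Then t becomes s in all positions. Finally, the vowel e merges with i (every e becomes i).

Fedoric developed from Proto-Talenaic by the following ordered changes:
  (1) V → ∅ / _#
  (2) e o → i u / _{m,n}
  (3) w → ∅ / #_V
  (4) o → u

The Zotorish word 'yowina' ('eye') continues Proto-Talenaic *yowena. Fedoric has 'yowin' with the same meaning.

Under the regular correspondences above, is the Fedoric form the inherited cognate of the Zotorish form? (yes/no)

no

Derive the expected Fedoric reflex of *yowena:
Fedoric: *yowena
  yowena → yowen   [apocope]
  yowen → yowin   [pre-nasal raising]
  yowin (rule 3 does not apply)
  yowin → yuwin   [vowel merger]
  giving Fedoric yuwin.
The regular Fedoric reflex would be 'yuwin', but the attested form is 'yowin'. The correspondence is irregular, so they are not cognates (the Fedoric form has a different source).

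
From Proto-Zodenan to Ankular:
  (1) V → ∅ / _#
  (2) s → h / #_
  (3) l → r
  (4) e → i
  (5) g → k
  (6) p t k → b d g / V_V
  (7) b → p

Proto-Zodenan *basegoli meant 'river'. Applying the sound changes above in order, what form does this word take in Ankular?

Ankular: *basegoli
  basegoli → basegol   [apocope]
  basegol (rule 2 does not apply)
  basegol → basegor   [unconditioned shift]
  basegor → basigor   [vowel merger]
  basigor → basikor   [unconditioned shift]
  basikor → basigor   [intervocalic voicing]
  basigor → pasigor   [unconditioned shift]
  giving Ankular pasigor.

pasigor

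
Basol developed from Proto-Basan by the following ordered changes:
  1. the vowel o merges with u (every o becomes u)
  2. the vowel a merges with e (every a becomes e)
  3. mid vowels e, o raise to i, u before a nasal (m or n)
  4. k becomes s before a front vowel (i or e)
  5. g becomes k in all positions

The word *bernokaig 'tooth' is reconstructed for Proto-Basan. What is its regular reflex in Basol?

Basol: start from *bernokaig.
  rule 1 (vowel merger): bernokaig → bernukaig
  rule 2 (vowel merger): bernukaig → bernukeig
  rule 3: no change — bernukeig
  rule 4 (palatalisation): bernukeig → bernuseig
  rule 5 (unconditioned shift): bernuseig → bernuseik
  ⇒ Basol bernuseik

bernuseik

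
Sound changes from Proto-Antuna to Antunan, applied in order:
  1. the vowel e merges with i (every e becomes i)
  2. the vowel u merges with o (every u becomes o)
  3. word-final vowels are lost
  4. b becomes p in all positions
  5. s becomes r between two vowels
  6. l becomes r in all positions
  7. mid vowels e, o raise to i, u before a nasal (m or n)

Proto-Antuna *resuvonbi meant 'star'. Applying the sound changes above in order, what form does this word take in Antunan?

rirovunp

Antunan: start from *resuvonbi.
  rule 1 (vowel merger): resuvonbi → risuvonbi
  rule 2 (vowel merger): risuvonbi → risovonbi
  rule 3 (apocope): risovonbi → risovonb
  rule 4 (unconditioned shift): risovonb → risovonp
  rule 5 (rhotacism): risovonp → rirovonp
  rule 6: no change — rirovonp
  rule 7 (pre-nasal raising): rirovonp → rirovunp
  ⇒ Antunan rirovunp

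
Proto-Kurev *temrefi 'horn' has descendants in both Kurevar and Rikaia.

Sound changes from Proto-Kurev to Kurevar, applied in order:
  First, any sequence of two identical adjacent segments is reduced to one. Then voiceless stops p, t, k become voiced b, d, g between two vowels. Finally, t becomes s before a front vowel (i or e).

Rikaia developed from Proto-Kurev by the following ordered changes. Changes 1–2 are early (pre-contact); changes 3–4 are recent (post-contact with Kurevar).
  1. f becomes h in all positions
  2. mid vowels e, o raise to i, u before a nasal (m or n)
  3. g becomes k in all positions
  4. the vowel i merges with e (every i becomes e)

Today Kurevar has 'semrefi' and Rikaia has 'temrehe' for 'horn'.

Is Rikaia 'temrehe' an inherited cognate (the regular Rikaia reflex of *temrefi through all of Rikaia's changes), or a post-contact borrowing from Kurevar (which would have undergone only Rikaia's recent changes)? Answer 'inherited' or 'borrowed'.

If inherited, *temrefi would pass through all of Rikaia's changes:
Rikaia: *temrefi > temrehi > timrehi > temrehe  (by unconditioned shift, pre-nasal raising, vowel merger)
If borrowed from Kurevar 'semrefi' after the early changes, it would undergo only the recent ones:
  rule 3 (unconditioned shift): no change (semrefi)
  rule 4 (vowel merger): semrefi → semrefe
  ⇒ as a loan: semrefe
Rikaia 'temrehe' matches the inherited outcome exactly, so it is an inherited cognate, not a loan.

inherited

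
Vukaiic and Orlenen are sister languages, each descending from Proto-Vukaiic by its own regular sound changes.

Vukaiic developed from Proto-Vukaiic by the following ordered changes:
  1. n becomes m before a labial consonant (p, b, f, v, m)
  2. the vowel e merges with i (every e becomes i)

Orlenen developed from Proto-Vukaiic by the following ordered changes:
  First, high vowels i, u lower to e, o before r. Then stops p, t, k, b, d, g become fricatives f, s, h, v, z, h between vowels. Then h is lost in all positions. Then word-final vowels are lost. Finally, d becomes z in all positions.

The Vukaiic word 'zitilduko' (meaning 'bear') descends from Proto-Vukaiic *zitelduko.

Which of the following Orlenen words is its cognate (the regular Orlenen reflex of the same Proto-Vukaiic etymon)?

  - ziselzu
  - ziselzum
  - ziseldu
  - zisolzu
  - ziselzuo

Orlenen: start from *zitelduko.
  rule 1: no change — zitelduko
  rule 2 (intervocalic lenition): zitelduko → ziselduho
  rule 3 (h-loss): ziselduho → ziselduo
  rule 4 (apocope): ziselduo → ziseldu
  rule 5 (unconditioned shift): ziseldu → ziselzu
  ⇒ Orlenen ziselzu
Only 'ziselzu' matches the regular Orlenen development of *zitelduko.

ziselzu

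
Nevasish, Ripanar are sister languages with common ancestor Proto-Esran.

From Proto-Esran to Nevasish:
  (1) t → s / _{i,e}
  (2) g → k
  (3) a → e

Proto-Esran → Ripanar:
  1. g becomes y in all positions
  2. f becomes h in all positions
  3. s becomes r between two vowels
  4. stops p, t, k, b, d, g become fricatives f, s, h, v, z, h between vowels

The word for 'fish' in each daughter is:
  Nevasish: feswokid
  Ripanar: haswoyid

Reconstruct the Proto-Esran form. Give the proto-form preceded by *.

*faswogid

Position 2: Nevasish has e, Ripanar has a. Ripanar preserves a here (none of its changes turn any other segment into a), so the proto-segment is *a.
Position 6: Nevasish has k, Ripanar has y. Taking the neighbouring segments as reconstructed: Nevasish k could go back to *k or *g; Ripanar y could go back to *g or *y — the one source consistent with every daughter is *g.
Position 1: Nevasish has f, Ripanar has h. Nevasish preserves f here (none of its changes turn any other segment into f), so the proto-segment is *f.
This points to *faswogid. Verify forward in each daughter:
Nevasish: start from *faswogid.
  rule 1: no change — faswogid
  rule 2 (unconditioned shift): faswogid → faswokid
  rule 3 (vowel merger): faswokid → feswokid
  ⇒ Nevasish feswokid
Ripanar: start from *faswogid.
  rule 1 (unconditioned shift): faswogid → faswoyid
  rule 2 (unconditioned shift): faswoyid → haswoyid
  rule 3: no change — haswoyid
  rule 4: no change — haswoyid
  ⇒ Ripanar haswoyid
No other proto-form is consistent with every reflex, so the reconstruction is *faswogid.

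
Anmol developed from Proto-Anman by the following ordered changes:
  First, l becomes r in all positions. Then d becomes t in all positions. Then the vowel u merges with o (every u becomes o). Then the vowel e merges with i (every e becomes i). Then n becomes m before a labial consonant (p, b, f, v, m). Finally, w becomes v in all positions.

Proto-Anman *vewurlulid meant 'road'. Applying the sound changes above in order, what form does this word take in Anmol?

Anmol: start from *vewurlulid.
  rule 1 (unconditioned shift): vewurlulid → vewurrurid
  rule 2 (unconditioned shift): vewurrurid → vewurrurit
  rule 3 (vowel merger): vewurrurit → veworrorit
  rule 4 (vowel merger): veworrorit → viworrorit
  rule 5: no change — viworrorit
  rule 6 (unconditioned shift): viworrorit → vivorrorit
  ⇒ Anmol vivorrorit

vivorrorit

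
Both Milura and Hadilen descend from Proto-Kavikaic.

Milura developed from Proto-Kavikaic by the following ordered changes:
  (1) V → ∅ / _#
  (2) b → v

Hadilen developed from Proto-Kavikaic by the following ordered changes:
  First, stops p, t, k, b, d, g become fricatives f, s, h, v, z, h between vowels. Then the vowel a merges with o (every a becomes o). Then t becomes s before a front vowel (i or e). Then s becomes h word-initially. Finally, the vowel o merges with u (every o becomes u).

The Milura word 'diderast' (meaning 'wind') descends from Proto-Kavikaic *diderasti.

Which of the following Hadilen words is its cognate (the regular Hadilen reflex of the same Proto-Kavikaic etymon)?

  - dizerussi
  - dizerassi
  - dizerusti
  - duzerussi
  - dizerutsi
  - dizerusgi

Hadilen: start from *diderasti.
  rule 1 (intervocalic lenition): diderasti → dizerasti
  rule 2 (vowel merger): dizerasti → dizerosti
  rule 3 (palatalisation): dizerosti → dizerossi
  rule 4: no change — dizerossi
  rule 5 (vowel merger): dizerossi → dizerussi
  ⇒ Hadilen dizerussi
Among the options, 'dizerussi' alone shows every Hadilen change applied in order.

dizerussi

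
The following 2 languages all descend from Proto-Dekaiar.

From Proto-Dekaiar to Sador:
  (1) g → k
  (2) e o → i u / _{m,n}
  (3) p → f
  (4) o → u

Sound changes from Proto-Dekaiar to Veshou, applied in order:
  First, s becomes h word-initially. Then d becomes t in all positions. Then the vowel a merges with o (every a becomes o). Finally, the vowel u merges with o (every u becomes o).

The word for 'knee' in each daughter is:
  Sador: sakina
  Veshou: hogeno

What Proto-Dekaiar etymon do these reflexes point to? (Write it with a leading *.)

Position 4: Sador has i, Veshou has e. Veshou preserves e here (none of its changes turn any other segment into e), so the proto-segment is *e.
Position 3: Sador has k, Veshou has g. Veshou preserves g here (none of its changes turn any other segment into g), so the proto-segment is *g.
Position 6: Sador has a, Veshou has o. Sador preserves a here (none of its changes turn any other segment into a), so the proto-segment is *a.
This points to *sagena. Verify forward in each daughter:
Sador: start from *sagena.
  rule 1 (unconditioned shift): sagena → sakena
  rule 2 (pre-nasal raising): sakena → sakina
  rule 3: no change — sakina
  rule 4: no change — sakina
  ⇒ Sador sakina
Veshou: *sagena > hagena > hogeno  (by debuccalisation, vowel merger)
Only *sagena yields all of Sador sakina, Veshou hogeno.

*sagena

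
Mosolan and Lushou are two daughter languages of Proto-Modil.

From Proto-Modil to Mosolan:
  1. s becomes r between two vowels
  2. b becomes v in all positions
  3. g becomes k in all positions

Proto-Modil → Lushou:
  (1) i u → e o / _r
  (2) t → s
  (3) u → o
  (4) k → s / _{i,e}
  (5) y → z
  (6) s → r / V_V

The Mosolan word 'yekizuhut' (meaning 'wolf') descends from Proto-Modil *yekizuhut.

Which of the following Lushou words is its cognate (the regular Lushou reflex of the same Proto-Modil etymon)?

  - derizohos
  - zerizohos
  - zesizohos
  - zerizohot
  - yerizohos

Lushou: start from *yekizuhut.
  rule 1: no change — yekizuhut
  rule 2 (unconditioned shift): yekizuhut → yekizuhus
  rule 3 (vowel merger): yekizuhus → yekizohos
  rule 4 (palatalisation): yekizohos → yesizohos
  rule 5 (unconditioned shift): yesizohos → zesizohos
  rule 6 (rhotacism): zesizohos → zerizohos
  ⇒ Lushou zerizohos

zerizohos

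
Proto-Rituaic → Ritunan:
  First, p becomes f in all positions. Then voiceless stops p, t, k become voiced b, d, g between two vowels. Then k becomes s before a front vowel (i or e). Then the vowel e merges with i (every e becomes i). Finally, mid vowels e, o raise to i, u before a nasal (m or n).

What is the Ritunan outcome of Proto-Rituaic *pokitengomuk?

Ritunan: *pokitengomuk
  pokitengomuk → fokitengomuk   [unconditioned shift]
  fokitengomuk → fogidengomuk   [intervocalic voicing]
  fogidengomuk (rule 3 does not apply)
  fogidengomuk → fogidingomuk   [vowel merger]
  fogidingomuk → fogidingumuk   [pre-nasal raising]
  giving Ritunan fogidingumuk.

fogidingumuk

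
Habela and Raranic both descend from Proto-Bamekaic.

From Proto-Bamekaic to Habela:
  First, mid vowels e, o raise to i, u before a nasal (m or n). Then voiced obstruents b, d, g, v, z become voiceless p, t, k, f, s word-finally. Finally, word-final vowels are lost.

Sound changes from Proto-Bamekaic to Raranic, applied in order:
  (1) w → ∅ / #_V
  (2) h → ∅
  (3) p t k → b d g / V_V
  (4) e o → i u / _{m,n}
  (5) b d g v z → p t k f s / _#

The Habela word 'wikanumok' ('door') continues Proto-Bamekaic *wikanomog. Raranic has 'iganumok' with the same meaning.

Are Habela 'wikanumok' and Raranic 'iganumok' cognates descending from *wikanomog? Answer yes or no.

yes

Derive the expected Raranic reflex of *wikanomog:
Raranic: *wikanomog > ikanomog > iganomog > iganumog > iganumok  (by glide loss, intervocalic voicing, pre-nasal raising, final devoicing)
Raranic 'iganumok' matches the regular reflex exactly, so the pair is cognate.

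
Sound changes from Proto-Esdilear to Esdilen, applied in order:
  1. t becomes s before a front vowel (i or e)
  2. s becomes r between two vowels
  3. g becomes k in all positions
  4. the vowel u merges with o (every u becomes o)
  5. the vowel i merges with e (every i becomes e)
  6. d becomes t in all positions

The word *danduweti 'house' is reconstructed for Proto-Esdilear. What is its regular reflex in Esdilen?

Esdilen: *danduweti > danduwesi > danduweri > dandoweri > dandowere > tantowere  (by palatalisation, rhotacism, vowel merger, vowel merger, unconditioned shift)

tantowere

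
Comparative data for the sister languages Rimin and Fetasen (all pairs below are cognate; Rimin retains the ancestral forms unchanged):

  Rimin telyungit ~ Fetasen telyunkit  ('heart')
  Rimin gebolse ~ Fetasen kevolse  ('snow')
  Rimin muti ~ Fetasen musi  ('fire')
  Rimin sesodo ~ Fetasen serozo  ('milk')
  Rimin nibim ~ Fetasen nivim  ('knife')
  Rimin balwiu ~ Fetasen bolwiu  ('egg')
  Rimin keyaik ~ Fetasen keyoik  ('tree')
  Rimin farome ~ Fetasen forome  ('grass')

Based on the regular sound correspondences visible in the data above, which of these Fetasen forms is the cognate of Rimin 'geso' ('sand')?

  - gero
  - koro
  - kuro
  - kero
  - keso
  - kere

gebolse ~ kevolse — Rimin g corresponds to Fetasen k word-initially before a front vowel.
sesodo ~ serozo — Rimin s corresponds to Fetasen r between vowels (before a back vowel).
Applying these to Rimin 'geso':
  geso → keso   (g→k word-initially before a front vowel)
  keso → kero   (s→r between vowels (before a back vowel))
So the Fetasen cognate is 'kero'.

kero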